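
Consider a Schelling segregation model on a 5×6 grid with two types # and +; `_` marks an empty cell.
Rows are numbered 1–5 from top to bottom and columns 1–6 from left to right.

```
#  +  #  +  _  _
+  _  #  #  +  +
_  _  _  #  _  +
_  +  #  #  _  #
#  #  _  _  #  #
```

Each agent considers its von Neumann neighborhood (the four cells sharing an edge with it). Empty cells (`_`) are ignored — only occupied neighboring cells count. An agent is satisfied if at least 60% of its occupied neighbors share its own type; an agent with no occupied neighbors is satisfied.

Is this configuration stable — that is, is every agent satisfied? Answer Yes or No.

No

Row 1: (1,1)# 0/2 not · (1,2)+ 0/2 not · (1,3)# 1/3 not · (1,4)+ 0/2 not
Row 2: (2,1)+ 0/1 not · (2,3)# 2/2 satisfied · (2,4)# 2/4 not · (2,5)+ 1/2 not · (2,6)+ 2/2 satisfied
Row 3: (3,4)# 2/2 satisfied · (3,6)+ 1/2 not
Row 4: (4,2)+ 0/2 not · (4,3)# 1/2 not · (4,4)# 2/2 satisfied · (4,6)# 1/2 not
Row 5: (5,1)# 1/1 satisfied · (5,2)# 1/2 not · (5,5)# 1/1 satisfied · (5,6)# 2/2 satisfied
For instance (1,1) has only 0/2 same-type neighbors, below 3/5.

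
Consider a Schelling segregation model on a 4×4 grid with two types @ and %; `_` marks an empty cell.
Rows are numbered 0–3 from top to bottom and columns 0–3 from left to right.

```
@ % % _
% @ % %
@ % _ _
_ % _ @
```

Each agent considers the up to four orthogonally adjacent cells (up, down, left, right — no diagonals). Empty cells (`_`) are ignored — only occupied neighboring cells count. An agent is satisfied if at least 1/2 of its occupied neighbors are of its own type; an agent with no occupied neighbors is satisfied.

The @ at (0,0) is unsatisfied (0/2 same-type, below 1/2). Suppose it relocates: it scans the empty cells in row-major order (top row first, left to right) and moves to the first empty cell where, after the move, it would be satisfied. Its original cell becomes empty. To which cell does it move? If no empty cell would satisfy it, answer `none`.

Vacating (0,0). Empty cells in order:
  (0,3): 0/2 same-type → still unsatisfied.
  (2,2): 0/2 same-type → still unsatisfied.
  (2,3): 1/2 same-type → satisfied — stop here.

(2,3)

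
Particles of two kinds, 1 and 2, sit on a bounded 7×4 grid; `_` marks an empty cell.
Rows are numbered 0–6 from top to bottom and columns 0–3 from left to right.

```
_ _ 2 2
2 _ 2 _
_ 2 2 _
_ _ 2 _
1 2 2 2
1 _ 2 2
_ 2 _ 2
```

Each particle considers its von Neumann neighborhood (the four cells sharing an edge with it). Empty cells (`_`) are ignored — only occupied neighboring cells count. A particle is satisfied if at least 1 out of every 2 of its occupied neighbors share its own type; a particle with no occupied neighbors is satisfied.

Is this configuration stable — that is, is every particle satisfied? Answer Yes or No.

Row 0: (0,2)2 2/2 ✓ · (0,3)2 1/1 ✓
Row 1: (1,0)2 0/0 ✓ · (1,2)2 2/2 ✓
Row 2: (2,1)2 1/1 ✓ · (2,2)2 3/3 ✓
Row 3: (3,2)2 2/2 ✓
Row 4: (4,0)1 1/2 ✓ · (4,1)2 1/2 ✓ · (4,2)2 4/4 ✓ · (4,3)2 2/2 ✓
Row 5: (5,0)1 1/1 ✓ · (5,2)2 2/2 ✓ · (5,3)2 3/3 ✓
Row 6: (6,1)2 0/0 ✓ · (6,3)2 1/1 ✓
All meet the threshold, so the configuration is stable.

Yes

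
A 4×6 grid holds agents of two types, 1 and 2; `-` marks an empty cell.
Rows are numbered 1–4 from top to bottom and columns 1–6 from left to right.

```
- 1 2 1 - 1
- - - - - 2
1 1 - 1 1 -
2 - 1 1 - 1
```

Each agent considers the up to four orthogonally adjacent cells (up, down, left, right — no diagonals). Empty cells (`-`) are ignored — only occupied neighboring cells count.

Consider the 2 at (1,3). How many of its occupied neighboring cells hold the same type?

0

Occupied neighbors of (1,3): (1,2)=1, (1,4)=1.
Same type (2): 0 of 2.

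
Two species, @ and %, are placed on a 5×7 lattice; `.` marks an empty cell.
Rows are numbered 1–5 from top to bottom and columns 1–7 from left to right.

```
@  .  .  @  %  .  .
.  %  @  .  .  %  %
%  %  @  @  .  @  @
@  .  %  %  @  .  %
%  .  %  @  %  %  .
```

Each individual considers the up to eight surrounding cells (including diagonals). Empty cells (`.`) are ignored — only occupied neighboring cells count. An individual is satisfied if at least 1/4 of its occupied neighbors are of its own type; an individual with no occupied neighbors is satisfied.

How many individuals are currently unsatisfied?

4

Row 1: (1,1)@ 0/1 unhappy · (1,4)@ 1/2 ok · (1,5)% 1/2 ok
Row 2: (2,2)% 2/5 ok · (2,3)@ 3/5 ok · (2,6)% 2/4 ok · (2,7)% 1/3 ok
Row 3: (3,1)% 2/3 ok · (3,2)% 3/6 ok · (3,3)@ 2/6 ok · (3,4)@ 3/5 ok · (3,6)@ 2/5 ok · (3,7)@ 1/4 ok
Row 4: (4,1)@ 0/3 unhappy · (4,3)% 3/6 ok · (4,4)% 3/7 ok · (4,5)@ 3/6 ok · (4,7)% 1/3 ok
Row 5: (5,1)% 0/1 unhappy · (5,3)% 2/3 ok · (5,4)@ 1/5 unhappy · (5,5)% 2/4 ok · (5,6)% 2/3 ok
Unsatisfied: (1,1), (4,1), (5,1), (5,4) — 4 in total.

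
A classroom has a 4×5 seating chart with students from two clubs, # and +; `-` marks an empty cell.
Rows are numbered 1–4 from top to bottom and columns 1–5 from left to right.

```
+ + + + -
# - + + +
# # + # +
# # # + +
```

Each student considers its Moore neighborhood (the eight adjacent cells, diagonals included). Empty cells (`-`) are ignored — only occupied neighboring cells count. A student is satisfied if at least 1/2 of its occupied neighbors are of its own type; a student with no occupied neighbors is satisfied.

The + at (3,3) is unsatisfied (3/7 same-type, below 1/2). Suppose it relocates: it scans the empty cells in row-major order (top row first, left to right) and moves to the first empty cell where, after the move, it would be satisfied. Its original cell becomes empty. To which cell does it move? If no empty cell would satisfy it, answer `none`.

Vacating (3,3). Empty cells in order:
  (1,5): 3/3 same-type → satisfied — stop here.

(1,5)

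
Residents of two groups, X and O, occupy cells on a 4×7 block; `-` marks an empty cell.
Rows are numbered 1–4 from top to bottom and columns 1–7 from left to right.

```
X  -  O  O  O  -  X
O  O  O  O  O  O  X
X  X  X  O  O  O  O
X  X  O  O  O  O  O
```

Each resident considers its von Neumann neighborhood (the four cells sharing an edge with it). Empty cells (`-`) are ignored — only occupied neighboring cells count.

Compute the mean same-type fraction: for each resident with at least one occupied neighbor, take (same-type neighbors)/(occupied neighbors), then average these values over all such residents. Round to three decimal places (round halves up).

(1,1)X 0/1
(1,3)O 2/2
(1,4)O 3/3
(1,5)O 2/2
(1,7)X 1/1
(2,1)O 1/3
(2,2)O 2/3
(2,3)O 3/4
(2,4)O 4/4
(2,5)O 4/4
(2,6)O 2/3
(2,7)X 1/3
(3,1)X 2/3
(3,2)X 3/4
(3,3)X 1/4
(3,4)O 3/4
(3,5)O 4/4
(3,6)O 4/4
(3,7)O 2/3
(4,1)X 2/2
(4,2)X 2/3
(4,3)O 1/3
(4,4)O 3/3
(4,5)O 3/3
(4,6)O 3/3
(4,7)O 2/2
Sum over 26 residents: 0/1 + 2/2 + 3/3 + 2/2 + 1/1 + 1/3 + 2/3 + 3/4 + 4/4 + 4/4 + 2/3 + 1/3 + 2/3 + 3/4 + 1/4 + 3/4 + 4/4 + 4/4 + 2/3 + 2/2 + 2/3 + 1/3 + 3/3 + 3/3 + 3/3 + 2/2 = 119/6; mean = 119/6 ÷ 26 = 119/156 = 0.762820… → 0.763.

0.763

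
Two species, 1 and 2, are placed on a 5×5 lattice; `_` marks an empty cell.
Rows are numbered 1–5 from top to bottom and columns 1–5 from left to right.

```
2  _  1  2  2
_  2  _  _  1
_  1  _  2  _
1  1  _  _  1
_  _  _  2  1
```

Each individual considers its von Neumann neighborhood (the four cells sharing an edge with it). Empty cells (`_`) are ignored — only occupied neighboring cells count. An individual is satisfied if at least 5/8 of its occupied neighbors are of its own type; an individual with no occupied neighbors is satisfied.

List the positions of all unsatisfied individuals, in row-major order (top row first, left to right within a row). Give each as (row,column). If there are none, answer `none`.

Row 1: (1,1)2 0/0 ok · (1,3)1 0/1 unhappy · (1,4)2 1/2 unhappy · (1,5)2 1/2 unhappy
Row 2: (2,2)2 0/1 unhappy · (2,5)1 0/1 unhappy
Row 3: (3,2)1 1/2 unhappy · (3,4)2 0/0 ok
Row 4: (4,1)1 1/1 ok · (4,2)1 2/2 ok · (4,5)1 1/1 ok
Row 5: (5,4)2 0/1 unhappy · (5,5)1 1/2 unhappy

(1,3), (1,4), (1,5), (2,2), (2,5), (3,2), (5,4), (5,5)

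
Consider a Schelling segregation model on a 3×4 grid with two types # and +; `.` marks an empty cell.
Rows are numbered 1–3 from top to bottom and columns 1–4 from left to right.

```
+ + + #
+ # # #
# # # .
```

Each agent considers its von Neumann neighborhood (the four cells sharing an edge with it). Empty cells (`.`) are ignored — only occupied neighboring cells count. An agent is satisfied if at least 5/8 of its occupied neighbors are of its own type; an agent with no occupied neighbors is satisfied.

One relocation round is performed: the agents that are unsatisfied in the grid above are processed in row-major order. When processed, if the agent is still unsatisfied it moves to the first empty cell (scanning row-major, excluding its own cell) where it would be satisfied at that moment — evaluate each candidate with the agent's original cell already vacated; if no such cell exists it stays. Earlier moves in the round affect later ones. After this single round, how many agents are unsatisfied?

4

Initially unsatisfied (in order): (1,3), (1,4), (2,1), (2,2), (3,1).
  (1,3): no empty cell satisfies it; stays.
  (1,4) → (3,4).
  (2,1): no empty cell satisfies it; stays.
  (2,2): no empty cell satisfies it; stays.
  (3,1): no empty cell satisfies it; stays.
Resulting grid:
+ + + .
+ # # #
# # # #
Unsatisfied now: (1,3), (2,1), (2,2), (3,1).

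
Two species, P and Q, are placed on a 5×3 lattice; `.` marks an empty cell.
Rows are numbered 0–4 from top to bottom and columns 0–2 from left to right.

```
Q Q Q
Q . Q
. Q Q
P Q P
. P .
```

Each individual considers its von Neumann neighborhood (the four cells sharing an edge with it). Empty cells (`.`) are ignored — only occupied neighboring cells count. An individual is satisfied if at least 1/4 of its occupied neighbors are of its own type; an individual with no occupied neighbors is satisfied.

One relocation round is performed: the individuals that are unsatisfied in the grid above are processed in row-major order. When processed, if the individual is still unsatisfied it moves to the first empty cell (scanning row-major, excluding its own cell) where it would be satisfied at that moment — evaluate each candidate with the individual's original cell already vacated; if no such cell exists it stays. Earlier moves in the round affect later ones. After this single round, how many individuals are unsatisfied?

Initially unsatisfied (in order): (3,0), (3,2), (4,1).
  (3,0) → (4,0).
  (3,2) → (3,0).
  (4,1): now satisfied by earlier moves; stays.
Resulting grid:
Q Q Q
Q . Q
. Q Q
P Q .
P P .
All satisfied now.

0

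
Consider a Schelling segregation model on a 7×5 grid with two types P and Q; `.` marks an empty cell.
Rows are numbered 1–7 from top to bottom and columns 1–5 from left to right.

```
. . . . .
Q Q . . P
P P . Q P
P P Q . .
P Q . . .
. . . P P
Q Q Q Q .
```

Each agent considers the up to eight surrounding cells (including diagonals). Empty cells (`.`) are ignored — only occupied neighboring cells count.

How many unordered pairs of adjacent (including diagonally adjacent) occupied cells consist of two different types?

14

Scan each occupied cell's neighbors to the right and below (and the two forward diagonals) so each pair is counted once.
From row 2: 5 unlike of 7 pairs (running 5/7).
From row 3: 2 unlike of 8 pairs (running 7/15).
From row 4: 3 unlike of 7 pairs (running 10/22).
From row 5: 1 unlike of 1 pairs (running 11/23).
From row 6: 3 unlike of 4 pairs (running 14/27).
From row 7: 0 unlike of 3 pairs (running 14/30).
Total adjacent occupied pairs: 30; unlike-type pairs: 14.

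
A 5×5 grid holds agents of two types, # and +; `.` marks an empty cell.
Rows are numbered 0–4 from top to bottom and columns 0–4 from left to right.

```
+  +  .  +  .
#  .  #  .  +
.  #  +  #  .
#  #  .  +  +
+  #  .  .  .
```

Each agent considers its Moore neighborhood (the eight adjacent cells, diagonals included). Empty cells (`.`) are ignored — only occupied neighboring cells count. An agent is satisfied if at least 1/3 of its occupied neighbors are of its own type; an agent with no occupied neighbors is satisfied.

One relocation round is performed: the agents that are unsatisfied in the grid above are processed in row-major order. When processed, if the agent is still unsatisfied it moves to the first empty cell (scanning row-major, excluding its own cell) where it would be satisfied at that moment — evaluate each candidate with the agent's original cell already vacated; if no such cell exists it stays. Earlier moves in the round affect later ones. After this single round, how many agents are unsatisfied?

Initially unsatisfied (in order): (2,2), (2,3), (4,0).
  (2,2) → (0,2).
  (2,3) → (1,1).
  (4,0) → (0,4).
Resulting grid:
+ + + + +
# # # . +
. # . . .
# # . + +
. # . . .
All satisfied now.

0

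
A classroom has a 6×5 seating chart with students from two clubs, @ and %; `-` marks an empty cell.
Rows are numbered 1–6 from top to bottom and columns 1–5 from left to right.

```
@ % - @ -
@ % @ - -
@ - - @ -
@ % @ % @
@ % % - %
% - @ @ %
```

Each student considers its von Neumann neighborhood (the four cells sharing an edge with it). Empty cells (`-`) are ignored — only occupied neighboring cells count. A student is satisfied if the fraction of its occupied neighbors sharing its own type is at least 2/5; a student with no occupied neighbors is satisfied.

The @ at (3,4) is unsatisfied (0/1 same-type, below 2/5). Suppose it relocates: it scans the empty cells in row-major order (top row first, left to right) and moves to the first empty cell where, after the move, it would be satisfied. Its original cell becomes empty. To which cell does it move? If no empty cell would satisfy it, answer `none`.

(1,3)

Vacating (3,4). Empty cells in order:
  (1,3): 2/3 same-type → satisfied — stop here.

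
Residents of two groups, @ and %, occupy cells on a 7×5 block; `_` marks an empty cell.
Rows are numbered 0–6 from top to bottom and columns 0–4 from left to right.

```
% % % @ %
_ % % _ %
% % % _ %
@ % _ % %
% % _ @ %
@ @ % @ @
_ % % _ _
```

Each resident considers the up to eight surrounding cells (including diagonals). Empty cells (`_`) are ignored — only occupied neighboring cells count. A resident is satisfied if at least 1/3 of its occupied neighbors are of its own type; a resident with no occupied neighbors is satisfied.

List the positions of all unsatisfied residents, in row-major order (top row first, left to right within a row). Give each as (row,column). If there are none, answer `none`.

(0,0)% 2/2 satisfied
(0,1)% 4/4 satisfied
(0,2)% 3/4 satisfied
(0,3)@ 0/4 not
(0,4)% 1/2 satisfied
(1,1)% 7/7 satisfied
(1,2)% 5/6 satisfied
(1,4)% 2/3 satisfied
(2,0)% 3/4 satisfied
(2,1)% 5/6 satisfied
(2,2)% 5/5 satisfied
(2,4)% 3/3 satisfied
(3,0)@ 0/5 not
(3,1)% 5/6 satisfied
(3,3)% 4/5 satisfied
(3,4)% 3/4 satisfied
(4,0)% 2/5 satisfied
(4,1)% 3/6 satisfied
(4,3)@ 2/6 satisfied
(4,4)% 2/5 satisfied
(5,0)@ 1/4 not
(5,1)@ 1/6 not
(5,2)% 3/6 satisfied
(5,3)@ 2/5 satisfied
(5,4)@ 2/3 satisfied
(6,1)% 2/4 satisfied
(6,2)% 2/4 satisfied

(0,3), (3,0), (5,0), (5,1)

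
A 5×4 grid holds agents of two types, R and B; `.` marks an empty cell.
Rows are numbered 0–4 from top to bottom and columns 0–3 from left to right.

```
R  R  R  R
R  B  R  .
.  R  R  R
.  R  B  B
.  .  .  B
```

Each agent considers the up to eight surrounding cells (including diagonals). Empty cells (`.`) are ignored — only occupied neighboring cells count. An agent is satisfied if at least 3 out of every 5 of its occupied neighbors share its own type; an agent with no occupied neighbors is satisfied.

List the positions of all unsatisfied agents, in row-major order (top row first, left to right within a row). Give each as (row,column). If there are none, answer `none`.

Row 0: (0,0)R 2/3 ok · (0,1)R 4/5 ok · (0,2)R 3/4 ok · (0,3)R 2/2 ok
Row 1: (1,0)R 3/4 ok · (1,1)B 0/7 unhappy · (1,2)R 6/7 ok
Row 2: (2,1)R 4/6 ok · (2,2)R 4/7 unhappy · (2,3)R 2/4 unhappy
Row 3: (3,1)R 2/3 ok · (3,2)B 2/6 unhappy · (3,3)B 2/4 unhappy
Row 4: (4,3)B 2/2 ok

(1,1), (2,2), (2,3), (3,2), (3,3)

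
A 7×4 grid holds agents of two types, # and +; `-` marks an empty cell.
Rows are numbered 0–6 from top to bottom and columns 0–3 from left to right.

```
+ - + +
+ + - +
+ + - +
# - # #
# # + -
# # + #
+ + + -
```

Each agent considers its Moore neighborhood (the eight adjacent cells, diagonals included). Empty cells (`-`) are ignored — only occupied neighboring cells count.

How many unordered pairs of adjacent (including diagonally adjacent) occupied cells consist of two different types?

Scan each occupied cell's neighbors to the right and below (and the two forward diagonals) so each pair is counted once.
From row 0: 0 unlike of 6 pairs (running 0/6).
From row 1: 0 unlike of 6 pairs (running 0/12).
From row 2: 5 unlike of 6 pairs (running 5/18).
From row 3: 2 unlike of 6 pairs (running 7/24).
From row 4: 4 unlike of 10 pairs (running 11/34).
From row 5: 8 unlike of 11 pairs (running 19/45).
From row 6: 0 unlike of 2 pairs (running 19/47).
Total adjacent occupied pairs: 47; unlike-type pairs: 19.

19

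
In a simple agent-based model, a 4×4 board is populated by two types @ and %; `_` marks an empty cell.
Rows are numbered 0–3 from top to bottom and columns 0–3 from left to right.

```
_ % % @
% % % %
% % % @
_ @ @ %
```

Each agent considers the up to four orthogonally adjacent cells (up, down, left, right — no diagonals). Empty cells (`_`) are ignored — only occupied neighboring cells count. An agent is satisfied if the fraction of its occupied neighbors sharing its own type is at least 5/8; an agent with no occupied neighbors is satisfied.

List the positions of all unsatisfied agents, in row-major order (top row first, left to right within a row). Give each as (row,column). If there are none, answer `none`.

(0,1)% 2/2 ok
(0,2)% 2/3 ok
(0,3)@ 0/2 unhappy
(1,0)% 2/2 ok
(1,1)% 4/4 ok
(1,2)% 4/4 ok
(1,3)% 1/3 unhappy
(2,0)% 2/2 ok
(2,1)% 3/4 ok
(2,2)% 2/4 unhappy
(2,3)@ 0/3 unhappy
(3,1)@ 1/2 unhappy
(3,2)@ 1/3 unhappy
(3,3)% 0/2 unhappy

(0,3), (1,3), (2,2), (2,3), (3,1), (3,2), (3,3)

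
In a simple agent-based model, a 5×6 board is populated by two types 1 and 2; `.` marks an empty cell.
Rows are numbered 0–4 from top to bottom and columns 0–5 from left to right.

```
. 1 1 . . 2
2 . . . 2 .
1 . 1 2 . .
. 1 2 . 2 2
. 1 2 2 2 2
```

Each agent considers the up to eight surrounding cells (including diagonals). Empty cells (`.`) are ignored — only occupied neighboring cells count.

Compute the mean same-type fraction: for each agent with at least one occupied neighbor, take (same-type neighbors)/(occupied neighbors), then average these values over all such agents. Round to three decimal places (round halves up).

0.707

(0,1)1 1/2
(0,2)1 1/1
(0,5)2 1/1
(1,0)2 0/2
(1,4)2 2/2
(2,0)1 1/2
(2,2)1 1/3
(2,3)2 3/4
(3,1)1 3/5
(3,2)2 3/6
(3,4)2 5/5
(3,5)2 3/3
(4,1)1 1/3
(4,2)2 2/4
(4,3)2 4/4
(4,4)2 4/4
(4,5)2 3/3
Sum over 17 agents: 1/2 + 1/1 + 1/1 + 0/2 + 2/2 + 1/2 + 1/3 + 3/4 + 3/5 + 3/6 + 5/5 + 3/3 + 1/3 + 2/4 + 4/4 + 4/4 + 3/3 = 721/60; mean = 721/60 ÷ 17 = 721/1020 = 0.706862… → 0.707.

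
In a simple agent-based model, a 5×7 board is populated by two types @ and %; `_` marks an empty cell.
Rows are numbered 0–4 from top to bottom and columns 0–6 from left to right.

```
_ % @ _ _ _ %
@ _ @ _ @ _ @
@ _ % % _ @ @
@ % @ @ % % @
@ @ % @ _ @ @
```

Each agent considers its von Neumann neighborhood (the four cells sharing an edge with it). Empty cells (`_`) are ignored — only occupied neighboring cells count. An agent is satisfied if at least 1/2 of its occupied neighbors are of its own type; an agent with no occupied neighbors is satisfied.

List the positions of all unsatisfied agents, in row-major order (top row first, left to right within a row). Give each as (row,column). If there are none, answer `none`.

(0,1)% 0/1 unhappy
(0,2)@ 1/2 ok
(0,6)% 0/1 unhappy
(1,0)@ 1/1 ok
(1,2)@ 1/2 ok
(1,4)@ 0/0 ok
(1,6)@ 1/2 ok
(2,0)@ 2/2 ok
(2,2)% 1/3 unhappy
(2,3)% 1/2 ok
(2,5)@ 1/2 ok
(2,6)@ 3/3 ok
(3,0)@ 2/3 ok
(3,1)% 0/3 unhappy
(3,2)@ 1/4 unhappy
(3,3)@ 2/4 ok
(3,4)% 1/2 ok
(3,5)% 1/4 unhappy
(3,6)@ 2/3 ok
(4,0)@ 2/2 ok
(4,1)@ 1/3 unhappy
(4,2)% 0/3 unhappy
(4,3)@ 1/2 ok
(4,5)@ 1/2 ok
(4,6)@ 2/2 ok

(0,1), (0,6), (2,2), (3,1), (3,2), (3,5), (4,1), (4,2)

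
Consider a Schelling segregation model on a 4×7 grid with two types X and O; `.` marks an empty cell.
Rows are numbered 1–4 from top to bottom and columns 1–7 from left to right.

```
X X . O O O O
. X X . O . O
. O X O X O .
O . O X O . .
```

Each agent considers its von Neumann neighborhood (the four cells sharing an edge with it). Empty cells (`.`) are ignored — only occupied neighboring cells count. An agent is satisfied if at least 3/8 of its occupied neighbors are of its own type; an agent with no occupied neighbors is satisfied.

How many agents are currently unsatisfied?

8

(1,1)X 1/1 ✓
(1,2)X 2/2 ✓
(1,4)O 1/1 ✓
(1,5)O 3/3 ✓
(1,6)O 2/2 ✓
(1,7)O 2/2 ✓
(2,2)X 2/3 ✓
(2,3)X 2/2 ✓
(2,5)O 1/2 ✓
(2,7)O 1/1 ✓
(3,2)O 0/2 ✗
(3,3)X 1/4 ✗
(3,4)O 0/3 ✗
(3,5)X 0/4 ✗
(3,6)O 0/1 ✗
(4,1)O 0/0 ✓
(4,3)O 0/2 ✗
(4,4)X 0/3 ✗
(4,5)O 0/2 ✗
Unsatisfied: (3,2), (3,3), (3,4), (3,5), (3,6), (4,3), (4,4), (4,5) — 8 in total.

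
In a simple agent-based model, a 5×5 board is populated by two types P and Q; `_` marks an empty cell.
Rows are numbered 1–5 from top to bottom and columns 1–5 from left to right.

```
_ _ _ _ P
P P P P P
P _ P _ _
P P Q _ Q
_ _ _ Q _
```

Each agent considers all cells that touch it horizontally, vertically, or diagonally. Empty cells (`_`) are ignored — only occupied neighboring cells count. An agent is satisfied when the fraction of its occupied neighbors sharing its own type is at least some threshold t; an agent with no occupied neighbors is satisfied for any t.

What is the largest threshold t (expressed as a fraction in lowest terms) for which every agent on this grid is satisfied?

1/3

Row 1: (1,5)P 2/2
Row 2: (2,1)P 2/2 · (2,2)P 4/4 · (2,3)P 3/3 · (2,4)P 4/4 · (2,5)P 2/2
Row 3: (3,1)P 4/4 · (3,3)P 4/5
Row 4: (4,1)P 2/2 · (4,2)P 3/4 · (4,3)Q 1/3 · (4,5)Q 1/1
Row 5: (5,4)Q 2/2
The smallest same-type fraction is 1/3 at (4,3), which reduces to 1/3. Any threshold above that leaves this agent unsatisfied.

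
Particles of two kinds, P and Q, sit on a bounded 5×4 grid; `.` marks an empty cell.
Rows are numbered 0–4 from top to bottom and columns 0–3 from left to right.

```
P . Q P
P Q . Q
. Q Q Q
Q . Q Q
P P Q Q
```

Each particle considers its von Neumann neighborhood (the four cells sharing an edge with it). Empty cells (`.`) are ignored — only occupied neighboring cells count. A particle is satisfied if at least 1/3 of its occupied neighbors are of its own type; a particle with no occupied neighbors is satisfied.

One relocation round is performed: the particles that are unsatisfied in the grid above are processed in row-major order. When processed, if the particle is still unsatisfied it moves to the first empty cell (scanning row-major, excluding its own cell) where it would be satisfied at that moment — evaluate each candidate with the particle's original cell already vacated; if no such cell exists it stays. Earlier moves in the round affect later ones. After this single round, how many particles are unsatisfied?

0

Initially unsatisfied (in order): (0,2), (0,3), (3,0).
  (0,2) → (0,1).
  (0,3) → (2,0).
  (3,0) → (0,2).
Resulting grid:
P Q Q .
P Q . Q
P Q Q Q
. . Q Q
P P Q Q
All satisfied now.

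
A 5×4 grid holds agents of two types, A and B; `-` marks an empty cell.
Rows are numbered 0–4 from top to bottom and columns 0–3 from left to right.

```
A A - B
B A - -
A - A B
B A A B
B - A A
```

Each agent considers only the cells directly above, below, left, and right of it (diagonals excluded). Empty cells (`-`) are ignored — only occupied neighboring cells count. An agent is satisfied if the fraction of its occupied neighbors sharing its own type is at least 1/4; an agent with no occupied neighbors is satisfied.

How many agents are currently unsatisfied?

2

Row 0: (0,0)A 1/2 ok · (0,1)A 2/2 ok · (0,3)B 0/0 ok
Row 1: (1,0)B 0/3 unhappy · (1,1)A 1/2 ok
Row 2: (2,0)A 0/2 unhappy · (2,2)A 1/2 ok · (2,3)B 1/2 ok
Row 3: (3,0)B 1/3 ok · (3,1)A 1/2 ok · (3,2)A 3/4 ok · (3,3)B 1/3 ok
Row 4: (4,0)B 1/1 ok · (4,2)A 2/2 ok · (4,3)A 1/2 ok
Unsatisfied: (1,0), (2,0) — 2 in total.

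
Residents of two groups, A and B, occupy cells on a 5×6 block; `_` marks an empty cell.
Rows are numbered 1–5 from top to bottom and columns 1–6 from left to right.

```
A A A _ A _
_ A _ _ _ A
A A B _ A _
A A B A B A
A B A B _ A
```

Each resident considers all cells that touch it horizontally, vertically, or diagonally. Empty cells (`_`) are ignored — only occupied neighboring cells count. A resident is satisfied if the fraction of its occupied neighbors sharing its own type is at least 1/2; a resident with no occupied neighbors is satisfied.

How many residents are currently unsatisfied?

(1,1)A 2/2 ✓
(1,2)A 3/3 ✓
(1,3)A 2/2 ✓
(1,5)A 1/1 ✓
(2,2)A 5/6 ✓
(2,6)A 2/2 ✓
(3,1)A 4/4 ✓
(3,2)A 4/6 ✓
(3,3)B 1/5 ✗
(3,5)A 3/4 ✓
(4,1)A 4/5 ✓
(4,2)A 5/8 ✓
(4,3)B 3/7 ✗
(4,4)A 2/6 ✗
(4,5)B 1/5 ✗
(4,6)A 2/3 ✓
(5,1)A 2/3 ✓
(5,2)B 1/5 ✗
(5,3)A 2/5 ✗
(5,4)B 2/4 ✓
(5,6)A 1/2 ✓
Unsatisfied: (3,3), (4,3), (4,4), (4,5), (5,2), (5,3) — 6 in total.

6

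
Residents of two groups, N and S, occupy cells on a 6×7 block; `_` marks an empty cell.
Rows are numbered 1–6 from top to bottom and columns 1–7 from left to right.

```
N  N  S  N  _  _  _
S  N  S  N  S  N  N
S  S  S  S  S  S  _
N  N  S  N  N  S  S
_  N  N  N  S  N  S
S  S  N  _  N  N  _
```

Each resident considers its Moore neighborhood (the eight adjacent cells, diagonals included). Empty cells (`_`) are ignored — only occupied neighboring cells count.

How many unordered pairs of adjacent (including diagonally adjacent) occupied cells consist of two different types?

Scan each occupied cell's neighbors to the right and below (and the two forward diagonals) so each pair is counted once.
From row 1: 9 unlike of 14 pairs (running 9/14).
From row 2: 14 unlike of 23 pairs (running 23/37).
From row 3: 11 unlike of 22 pairs (running 34/59).
From row 4: 10 unlike of 23 pairs (running 44/82).
From row 5: 9 unlike of 17 pairs (running 53/99).
From row 6: 1 unlike of 3 pairs (running 54/102).
Total adjacent occupied pairs: 102; unlike-type pairs: 54.

54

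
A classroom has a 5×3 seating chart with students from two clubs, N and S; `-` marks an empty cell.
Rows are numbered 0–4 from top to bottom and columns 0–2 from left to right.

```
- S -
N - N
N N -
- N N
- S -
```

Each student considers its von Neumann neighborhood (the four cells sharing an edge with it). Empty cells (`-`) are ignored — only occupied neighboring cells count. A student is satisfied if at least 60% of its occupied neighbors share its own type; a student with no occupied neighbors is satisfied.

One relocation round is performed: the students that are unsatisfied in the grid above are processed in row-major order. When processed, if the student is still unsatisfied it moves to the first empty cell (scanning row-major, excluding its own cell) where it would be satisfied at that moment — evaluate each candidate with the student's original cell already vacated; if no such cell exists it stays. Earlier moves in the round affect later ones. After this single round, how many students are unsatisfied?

0

Initially unsatisfied (in order): (4,1).
  (4,1) → (4,0).
Resulting grid:
- S -
N - N
N N -
- N N
S - -
All satisfied now.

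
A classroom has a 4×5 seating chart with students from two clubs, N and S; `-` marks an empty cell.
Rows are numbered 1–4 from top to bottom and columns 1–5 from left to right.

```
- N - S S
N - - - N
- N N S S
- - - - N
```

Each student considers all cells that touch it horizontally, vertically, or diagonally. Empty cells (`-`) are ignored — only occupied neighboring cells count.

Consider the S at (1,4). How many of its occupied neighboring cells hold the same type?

1

Occupied neighbors of (1,4): (1,5)=S, (2,5)=N.
Same type (S): 1 of 2.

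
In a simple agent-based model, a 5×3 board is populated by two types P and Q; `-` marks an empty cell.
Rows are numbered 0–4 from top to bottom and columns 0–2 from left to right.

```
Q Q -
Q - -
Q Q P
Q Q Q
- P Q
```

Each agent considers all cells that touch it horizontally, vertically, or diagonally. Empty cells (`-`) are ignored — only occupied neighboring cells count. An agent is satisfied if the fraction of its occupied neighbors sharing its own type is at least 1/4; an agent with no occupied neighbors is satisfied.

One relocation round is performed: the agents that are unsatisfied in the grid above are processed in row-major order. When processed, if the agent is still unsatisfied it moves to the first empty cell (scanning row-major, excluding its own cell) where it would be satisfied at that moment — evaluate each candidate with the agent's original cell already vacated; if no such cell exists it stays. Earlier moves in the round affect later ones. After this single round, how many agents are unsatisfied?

1

Initially unsatisfied (in order): (2,2), (4,1).
  (2,2) → (4,0).
  (4,1): no empty cell satisfies it; stays.
Resulting grid:
Q Q -
Q - -
Q Q -
Q Q Q
P P Q
Unsatisfied now: (4,1).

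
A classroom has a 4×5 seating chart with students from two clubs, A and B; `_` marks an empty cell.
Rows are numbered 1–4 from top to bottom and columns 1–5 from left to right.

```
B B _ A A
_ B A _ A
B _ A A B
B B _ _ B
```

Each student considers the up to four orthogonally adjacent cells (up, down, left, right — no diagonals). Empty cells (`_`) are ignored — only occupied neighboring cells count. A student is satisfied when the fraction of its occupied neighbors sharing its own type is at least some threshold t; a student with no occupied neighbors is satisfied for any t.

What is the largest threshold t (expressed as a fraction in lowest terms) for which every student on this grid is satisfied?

1/3

(1,1)B 1/1
(1,2)B 2/2
(1,4)A 1/1
(1,5)A 2/2
(2,2)B 1/2
(2,3)A 1/2
(2,5)A 1/2
(3,1)B 1/1
(3,3)A 2/2
(3,4)A 1/2
(3,5)B 1/3
(4,1)B 2/2
(4,2)B 1/1
(4,5)B 1/1
The smallest same-type fraction is 1/3 at (3,5), which reduces to 1/3. Any threshold above that leaves this student unsatisfied.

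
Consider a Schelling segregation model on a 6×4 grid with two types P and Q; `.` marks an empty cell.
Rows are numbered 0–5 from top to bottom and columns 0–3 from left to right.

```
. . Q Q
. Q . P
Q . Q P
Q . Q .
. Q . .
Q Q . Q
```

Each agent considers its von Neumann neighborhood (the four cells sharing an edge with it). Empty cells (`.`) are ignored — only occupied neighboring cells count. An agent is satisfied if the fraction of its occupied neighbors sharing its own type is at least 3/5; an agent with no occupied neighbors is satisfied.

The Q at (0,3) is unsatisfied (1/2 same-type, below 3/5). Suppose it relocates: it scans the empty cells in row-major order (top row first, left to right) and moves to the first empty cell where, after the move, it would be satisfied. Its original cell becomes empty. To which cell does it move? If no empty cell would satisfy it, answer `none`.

Vacating (0,3). Empty cells in order:
  (0,0): 0/0 same-type → satisfied — stop here.

(0,0)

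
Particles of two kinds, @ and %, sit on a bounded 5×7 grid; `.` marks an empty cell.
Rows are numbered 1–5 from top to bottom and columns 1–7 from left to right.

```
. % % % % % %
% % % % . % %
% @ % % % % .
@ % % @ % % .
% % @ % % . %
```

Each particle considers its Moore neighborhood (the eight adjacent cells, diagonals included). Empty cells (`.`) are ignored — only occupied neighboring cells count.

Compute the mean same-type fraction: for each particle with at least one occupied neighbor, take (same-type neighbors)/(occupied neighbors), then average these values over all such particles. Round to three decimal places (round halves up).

Row 1: (1,2)% 4/4 · (1,3)% 5/5 · (1,4)% 4/4 · (1,5)% 4/4 · (1,6)% 4/4 · (1,7)% 3/3
Row 2: (2,1)% 3/4 · (2,2)% 6/7 · (2,3)% 7/8 · (2,4)% 7/7 · (2,6)% 6/6 · (2,7)% 4/4
Row 3: (3,1)% 3/5 · (3,2)@ 1/8 · (3,3)% 6/8 · (3,4)% 6/7 · (3,5)% 6/7 · (3,6)% 5/5
Row 4: (4,1)@ 1/5 · (4,2)% 5/8 · (4,3)% 5/8 · (4,4)@ 1/8 · (4,5)% 6/7 · (4,6)% 5/5
Row 5: (5,1)% 2/3 · (5,2)% 3/5 · (5,3)@ 1/5 · (5,4)% 3/5 · (5,5)% 3/4 · (5,7)% 1/1
Sum over 30 particles: 4/4 + 5/5 + 4/4 + 4/4 + 4/4 + 3/3 + 3/4 + 6/7 + 7/8 + 7/7 + 6/6 + 4/4 + 3/5 + 1/8 + 6/8 + 6/7 + 6/7 + 5/5 + 1/5 + 5/8 + 5/8 + 1/8 + 6/7 + 5/5 + 2/3 + 3/5 + 1/5 + 3/5 + 3/4 + 1/1 = 19253/840; mean = 19253/840 ÷ 30 = 19253/25200 = 0.764007… → 0.764.

0.764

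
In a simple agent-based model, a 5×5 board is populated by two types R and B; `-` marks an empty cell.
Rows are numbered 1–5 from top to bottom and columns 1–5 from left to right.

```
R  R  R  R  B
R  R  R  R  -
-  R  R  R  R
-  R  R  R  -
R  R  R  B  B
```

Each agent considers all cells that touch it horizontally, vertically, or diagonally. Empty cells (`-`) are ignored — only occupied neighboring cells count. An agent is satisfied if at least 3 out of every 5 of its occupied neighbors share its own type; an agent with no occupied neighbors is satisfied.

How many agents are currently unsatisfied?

(1,1)R 3/3 satisfied
(1,2)R 5/5 satisfied
(1,3)R 5/5 satisfied
(1,4)R 3/4 satisfied
(1,5)B 0/2 not
(2,1)R 4/4 satisfied
(2,2)R 7/7 satisfied
(2,3)R 8/8 satisfied
(2,4)R 6/7 satisfied
(3,2)R 6/6 satisfied
(3,3)R 8/8 satisfied
(3,4)R 6/6 satisfied
(3,5)R 3/3 satisfied
(4,2)R 6/6 satisfied
(4,3)R 7/8 satisfied
(4,4)R 5/7 satisfied
(5,1)R 2/2 satisfied
(5,2)R 4/4 satisfied
(5,3)R 4/5 satisfied
(5,4)B 1/4 not
(5,5)B 1/2 not
Unsatisfied: (1,5), (5,4), (5,5) — 3 in total.

3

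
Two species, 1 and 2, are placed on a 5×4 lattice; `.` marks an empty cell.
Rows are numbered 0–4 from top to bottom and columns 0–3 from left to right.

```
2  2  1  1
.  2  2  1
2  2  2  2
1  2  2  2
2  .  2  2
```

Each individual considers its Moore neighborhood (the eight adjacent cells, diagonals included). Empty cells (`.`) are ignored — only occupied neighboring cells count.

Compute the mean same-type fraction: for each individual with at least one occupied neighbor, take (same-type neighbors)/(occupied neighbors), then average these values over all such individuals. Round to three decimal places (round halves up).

0.741

Row 0: (0,0)2 2/2 · (0,1)2 3/4 · (0,2)1 2/5 · (0,3)1 2/3
Row 1: (1,1)2 6/7 · (1,2)2 5/8 · (1,3)1 2/5
Row 2: (2,0)2 3/4 · (2,1)2 6/7 · (2,2)2 7/8 · (2,3)2 4/5
Row 3: (3,0)1 0/4 · (3,1)2 6/7 · (3,2)2 7/7 · (3,3)2 5/5
Row 4: (4,0)2 1/2 · (4,2)2 4/4 · (4,3)2 3/3
Sum over 18 individuals: 2/2 + 3/4 + 2/5 + 2/3 + 6/7 + 5/8 + 2/5 + 3/4 + 6/7 + 7/8 + 4/5 + 0/4 + 6/7 + 7/7 + 5/5 + 1/2 + 4/4 + 3/3 = 2801/210; mean = 2801/210 ÷ 18 = 2801/3780 = 0.741005… → 0.741.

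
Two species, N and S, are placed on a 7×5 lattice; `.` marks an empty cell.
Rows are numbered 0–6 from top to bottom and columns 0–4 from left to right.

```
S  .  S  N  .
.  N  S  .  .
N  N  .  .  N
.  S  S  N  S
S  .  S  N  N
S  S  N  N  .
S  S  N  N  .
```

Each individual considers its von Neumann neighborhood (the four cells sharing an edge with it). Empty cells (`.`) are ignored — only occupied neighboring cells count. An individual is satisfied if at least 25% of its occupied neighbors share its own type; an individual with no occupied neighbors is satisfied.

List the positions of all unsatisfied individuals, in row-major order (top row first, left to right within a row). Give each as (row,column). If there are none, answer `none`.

Row 0: (0,0)S 0/0 ok · (0,2)S 1/2 ok · (0,3)N 0/1 unhappy
Row 1: (1,1)N 1/2 ok · (1,2)S 1/2 ok
Row 2: (2,0)N 1/1 ok · (2,1)N 2/3 ok · (2,4)N 0/1 unhappy
Row 3: (3,1)S 1/2 ok · (3,2)S 2/3 ok · (3,3)N 1/3 ok · (3,4)S 0/3 unhappy
Row 4: (4,0)S 1/1 ok · (4,2)S 1/3 ok · (4,3)N 3/4 ok · (4,4)N 1/2 ok
Row 5: (5,0)S 3/3 ok · (5,1)S 2/3 ok · (5,2)N 2/4 ok · (5,3)N 3/3 ok
Row 6: (6,0)S 2/2 ok · (6,1)S 2/3 ok · (6,2)N 2/3 ok · (6,3)N 2/2 ok

(0,3), (2,4), (3,4)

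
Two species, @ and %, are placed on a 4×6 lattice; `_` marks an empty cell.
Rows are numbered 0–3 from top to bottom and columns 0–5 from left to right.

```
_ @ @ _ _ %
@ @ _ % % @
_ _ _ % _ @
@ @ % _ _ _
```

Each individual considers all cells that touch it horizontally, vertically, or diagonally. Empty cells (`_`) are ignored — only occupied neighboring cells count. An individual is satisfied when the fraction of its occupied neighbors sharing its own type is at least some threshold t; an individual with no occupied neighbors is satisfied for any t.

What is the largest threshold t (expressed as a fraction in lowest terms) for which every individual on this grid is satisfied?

1/3

Row 0: (0,1)@ 3/3 · (0,2)@ 2/3 · (0,5)% 1/2
Row 1: (1,0)@ 2/2 · (1,1)@ 3/3 · (1,3)% 2/3 · (1,4)% 3/5 · (1,5)@ 1/3
Row 2: (2,3)% 3/3 · (2,5)@ 1/2
Row 3: (3,0)@ 1/1 · (3,1)@ 1/2 · (3,2)% 1/2
The smallest same-type fraction is 1/3 at (1,5), which reduces to 1/3. Any threshold above that leaves this individual unsatisfied.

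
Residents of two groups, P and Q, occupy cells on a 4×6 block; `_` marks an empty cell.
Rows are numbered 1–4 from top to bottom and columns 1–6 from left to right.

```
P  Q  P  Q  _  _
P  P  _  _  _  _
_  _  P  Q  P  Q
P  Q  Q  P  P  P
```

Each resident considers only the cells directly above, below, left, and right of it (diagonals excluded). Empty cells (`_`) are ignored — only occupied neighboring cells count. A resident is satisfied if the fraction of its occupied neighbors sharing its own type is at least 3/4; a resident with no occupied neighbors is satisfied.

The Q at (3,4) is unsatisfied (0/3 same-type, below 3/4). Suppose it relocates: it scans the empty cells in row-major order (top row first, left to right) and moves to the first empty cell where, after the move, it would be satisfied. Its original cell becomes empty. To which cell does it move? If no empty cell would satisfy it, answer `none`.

(1,5)

Vacating (3,4). Empty cells in order:
  (1,5): 1/1 same-type → satisfied — stop here.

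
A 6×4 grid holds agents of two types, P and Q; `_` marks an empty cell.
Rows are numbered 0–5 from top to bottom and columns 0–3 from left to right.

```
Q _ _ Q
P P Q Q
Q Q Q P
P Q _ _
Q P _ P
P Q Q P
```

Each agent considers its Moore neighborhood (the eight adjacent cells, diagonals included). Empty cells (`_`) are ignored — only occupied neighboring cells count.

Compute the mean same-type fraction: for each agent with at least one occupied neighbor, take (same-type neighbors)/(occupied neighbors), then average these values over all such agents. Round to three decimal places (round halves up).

0.429

(0,0)Q 0/2
(0,3)Q 2/2
(1,0)P 1/4
(1,1)P 1/6
(1,2)Q 4/6
(1,3)Q 3/4
(2,0)Q 2/5
(2,1)Q 4/7
(2,2)Q 4/6
(2,3)P 0/3
(3,0)P 1/5
(3,1)Q 4/6
(4,0)Q 2/5
(4,1)P 2/6
(4,3)P 1/2
(5,0)P 1/3
(5,1)Q 2/4
(5,2)Q 1/4
(5,3)P 1/2
Sum over 19 agents: 0/2 + 2/2 + 1/4 + 1/6 + 4/6 + 3/4 + 2/5 + 4/7 + 4/6 + 0/3 + 1/5 + 4/6 + 2/5 + 2/6 + 1/2 + 1/3 + 2/4 + 1/4 + 1/2 = 685/84; mean = 685/84 ÷ 19 = 685/1596 = 0.429197… → 0.429.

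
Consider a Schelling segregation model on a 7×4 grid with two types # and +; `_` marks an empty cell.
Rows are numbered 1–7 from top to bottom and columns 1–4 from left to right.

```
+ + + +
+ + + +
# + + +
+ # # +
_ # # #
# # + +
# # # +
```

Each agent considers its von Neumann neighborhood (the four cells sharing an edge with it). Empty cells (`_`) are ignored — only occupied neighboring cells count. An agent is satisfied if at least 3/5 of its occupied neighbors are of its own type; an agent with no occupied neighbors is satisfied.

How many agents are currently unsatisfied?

Row 1: (1,1)+ 2/2 ok · (1,2)+ 3/3 ok · (1,3)+ 3/3 ok · (1,4)+ 2/2 ok
Row 2: (2,1)+ 2/3 ok · (2,2)+ 4/4 ok · (2,3)+ 4/4 ok · (2,4)+ 3/3 ok
Row 3: (3,1)# 0/3 unhappy · (3,2)+ 2/4 unhappy · (3,3)+ 3/4 ok · (3,4)+ 3/3 ok
Row 4: (4,1)+ 0/2 unhappy · (4,2)# 2/4 unhappy · (4,3)# 2/4 unhappy · (4,4)+ 1/3 unhappy
Row 5: (5,2)# 3/3 ok · (5,3)# 3/4 ok · (5,4)# 1/3 unhappy
Row 6: (6,1)# 2/2 ok · (6,2)# 3/4 ok · (6,3)+ 1/4 unhappy · (6,4)+ 2/3 ok
Row 7: (7,1)# 2/2 ok · (7,2)# 3/3 ok · (7,3)# 1/3 unhappy · (7,4)+ 1/2 unhappy
Unsatisfied: (3,1), (3,2), (4,1), (4,2), (4,3), (4,4), (5,4), (6,3), (7,3), (7,4) — 10 in total.

10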